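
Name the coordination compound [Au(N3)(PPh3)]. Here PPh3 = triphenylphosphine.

There is no counter-ion, so the complex is neutral overall.
Ligand charges: 1×triphenylphosphine (neutral), 1×azido (-1 each); total -1. So Au + (-1) = 0, giving Au = +1.
Ligands are named alphabetically: azido before triphenylphosphine.

azido(triphenylphosphine)gold(I)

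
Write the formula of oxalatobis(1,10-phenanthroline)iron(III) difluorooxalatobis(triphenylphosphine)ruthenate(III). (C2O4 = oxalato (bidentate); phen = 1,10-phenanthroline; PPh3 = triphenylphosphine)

Cation [Fe…]: ligand charges -2, Fe(III) ⇒ ion charge 1+.
Anion [Ru…]: ligand charges -4, Ru(III) ⇒ ion charge 1−.
One 1+ cation balances one 1− anion.

[Fe(C2O4)(phen)2][Ru(C2O4)F2(PPh3)2]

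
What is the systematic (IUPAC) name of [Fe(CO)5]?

pentacarbonyliron(0)

There is no counter-ion, so the complex is neutral overall.
Ligand charges: 5×carbonyl (neutral); total 0. So Fe + (0) = 0, giving Fe = 0.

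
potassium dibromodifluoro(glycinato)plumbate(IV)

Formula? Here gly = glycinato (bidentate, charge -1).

K[PbBr2F2(gly)]

Ligands: 1 glycinato (gly, -1), 2 bromo (Br, -1), 2 fluoro (F, -1). Ligand charge sum = -5.
Charge balance with potassium (+1) requires 1 complex ion per 1 potassium.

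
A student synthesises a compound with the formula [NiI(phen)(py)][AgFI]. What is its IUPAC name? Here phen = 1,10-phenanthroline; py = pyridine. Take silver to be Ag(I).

iodo(1,10-phenanthroline)(pyridine)nickel(II) fluoroiodoargentate(I)

Both ions are complex: the cation is named first with the plain metal name, the anion second with the -ate form; each ion's ligands are alphabetised independently.
Ag is given as +1; the anion's ligand charges sum to -2, so the complex anion is 1−.
A 1:1 salt means the cation carries the equal and opposite charge, 1+.
Cation: ligand charges sum to -1; for the ion to be 1+, Ni = +2.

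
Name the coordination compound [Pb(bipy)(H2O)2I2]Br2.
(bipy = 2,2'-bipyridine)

The 2 bromide counter-ions carry a total charge of -2, so each complex ion is 2+.
Ligand charges: 2×iodo (-1 each), 2×aqua (neutral), 1×2,2'-bipyridine (neutral); total -2. So Pb + (-2) = 2+, giving Pb = +4.
Ligands are named alphabetically: aqua before bipyridine before iodo.

diaqua(2,2'-bipyridine)diiodolead(IV) bromide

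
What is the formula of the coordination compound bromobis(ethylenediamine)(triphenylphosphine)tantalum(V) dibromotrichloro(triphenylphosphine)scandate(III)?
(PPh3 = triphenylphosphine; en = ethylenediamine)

[TaBr(en)2(PPh3)][ScBr2Cl3(PPh3)]2

Cation [Ta…]: ligand charges -1, Ta(V) ⇒ ion charge 4+.
Anion [Sc…]: ligand charges -5, Sc(III) ⇒ ion charge 2−.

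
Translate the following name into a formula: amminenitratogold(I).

Ligands: 1 ammine (NH3, neutral), 1 nitrato (NO3, -1). Ligand charge sum = -1.
With Au in oxidation state +1, the complex ion is [Au...].

[Au(NH3)(NO3)]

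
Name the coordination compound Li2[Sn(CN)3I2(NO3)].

lithium tricyanodiiodonitratostannate(IV)

The 2 lithium counter-ions carry a total charge of +2, so each complex ion is 2−.
Ligand charges: 2×iodo (-1 each), 3×cyano (-1 each), 1×nitrato (-1 each); total -6. So Sn + (-6) = 2−, giving Sn = +4.
Ligands are named alphabetically: cyano before iodo before nitrato.
The complex ion is anionic, so tin takes the -ate form stannate(IV).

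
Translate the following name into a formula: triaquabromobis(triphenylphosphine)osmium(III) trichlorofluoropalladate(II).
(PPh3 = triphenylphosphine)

[OsBr(H2O)3(PPh3)2][PdCl3F]

Cation [Os…]: ligand charges -1, Os(III) ⇒ ion charge 2+.
Anion [Pd…]: ligand charges -4, Pd(II) ⇒ ion charge 2−.
One 2+ cation balances one 2− anion.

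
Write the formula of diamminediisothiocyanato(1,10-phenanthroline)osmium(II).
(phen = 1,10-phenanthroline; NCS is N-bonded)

[Os(NCS)2(NH3)2(phen)]

Ligands: 1 1,10-phenanthroline (phen, neutral), 2 ammine (NH3, neutral), 2 isothiocyanato (NCS, -1). Ligand charge sum = -2.
With Os in oxidation state +2, the complex ion is [Os...].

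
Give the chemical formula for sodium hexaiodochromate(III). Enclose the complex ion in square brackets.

Ligands: 6 iodo (I, -1). Ligand charge sum = -6.
With Cr in oxidation state +3, the complex ion is [Cr...]^3−.
Charge balance with sodium (+1) requires 1 complex ion per 3 sodium.

Na3[CrI6]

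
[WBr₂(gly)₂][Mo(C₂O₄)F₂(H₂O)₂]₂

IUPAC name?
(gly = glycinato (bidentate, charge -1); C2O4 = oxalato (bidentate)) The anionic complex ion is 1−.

dibromobis(glycinato)tungsten(VI) diaquadifluorooxalatomolybdate(III)

Both ions are complex: the cation is named first with the plain metal name, the anion second with the -ate form; each ion's ligands are alphabetised independently.
The complex anion is given as 1−; its ligand charges sum to -4, so Mo = +3.
With 2 anions per cation, the cation must be 2×1 = 2+.
Cation: ligand charges sum to -4; for the ion to be 2+, W = +6.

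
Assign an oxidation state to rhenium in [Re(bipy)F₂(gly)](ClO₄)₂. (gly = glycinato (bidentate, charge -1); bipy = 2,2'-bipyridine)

+5

2 perchlorate outside the brackets (-1 each) → the complex ion is 2+.
Ligand charges: 1×gly = -1; 2×F = -2; 1×bipy neutral; sum -3.
Re + (-3) = 2+ ⇒ Re is +5.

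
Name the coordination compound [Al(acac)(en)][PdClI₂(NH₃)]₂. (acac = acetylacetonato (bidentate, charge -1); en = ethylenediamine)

Aluminium is always +3 in its complexes; the cation's ligand charges sum to -1, so the complex cation is 2+.
With 2 anions per cation, each anion must be 2/2 = 1−.
Anion: ligand charges sum to -3; for the ion to be 1−, Pd = +2.

(acetylacetonato)(ethylenediamine)aluminium(III) amminechlorodiiodopalladate(II)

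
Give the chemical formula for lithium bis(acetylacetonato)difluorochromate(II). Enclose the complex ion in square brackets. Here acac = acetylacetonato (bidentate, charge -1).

Ligands: 2 fluoro (F, -1), 2 acetylacetonato (acac, -1). Ligand charge sum = -4.
With Cr in oxidation state +2, the complex ion is [Cr...]^2−.
Charge balance with lithium (+1) requires 1 complex ion per 2 lithium.

Li2[Cr(acac)2F2]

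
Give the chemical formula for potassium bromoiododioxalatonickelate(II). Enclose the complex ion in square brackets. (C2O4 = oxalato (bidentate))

Ligands: 1 bromo (Br, -1), 2 oxalato (C2O4, -2), 1 iodo (I, -1). Ligand charge sum = -6.
Charge balance with potassium (+1) requires 1 complex ion per 4 potassium.

K4[NiBr(C2O4)2I]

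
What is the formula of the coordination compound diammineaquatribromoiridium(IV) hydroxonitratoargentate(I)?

Cation [Ir…]: ligand charges -3, Ir(IV) ⇒ ion charge 1+.
Anion [Ag…]: ligand charges -2, Ag(I) ⇒ ion charge 1−.
One 1+ cation balances one 1− anion.

[IrBr3(H2O)(NH3)2][Ag(NO3)(OH)]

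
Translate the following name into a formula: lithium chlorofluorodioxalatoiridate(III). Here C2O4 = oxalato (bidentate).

Li3[Ir(C2O4)2ClF]

Ligands: 1 fluoro (F, -1), 2 oxalato (C2O4, -2), 1 chloro (Cl, -1). Ligand charge sum = -6.
With Ir in oxidation state +3, the complex ion is [Ir...]^3−.
Charge balance with lithium (+1) requires 1 complex ion per 3 lithium.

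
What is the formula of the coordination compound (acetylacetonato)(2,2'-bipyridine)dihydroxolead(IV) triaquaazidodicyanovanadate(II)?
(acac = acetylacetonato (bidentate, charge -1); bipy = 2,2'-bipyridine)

[Pb(acac)(bipy)(OH)2][V(CN)2(H2O)3(N3)]

Cation [Pb…]: ligand charges -3, Pb(IV) ⇒ ion charge 1+.
Anion [V…]: ligand charges -3, V(II) ⇒ ion charge 1−.
One 1+ cation balances one 1− anion.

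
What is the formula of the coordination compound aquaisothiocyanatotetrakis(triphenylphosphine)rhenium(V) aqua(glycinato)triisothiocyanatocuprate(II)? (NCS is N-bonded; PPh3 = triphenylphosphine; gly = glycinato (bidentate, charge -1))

Cation [Re…]: ligand charges -1, Re(V) ⇒ ion charge 4+.
Anion [Cu…]: ligand charges -4, Cu(II) ⇒ ion charge 2−.

[Re(H2O)(NCS)(PPh3)4][Cu(gly)(H2O)(NCS)3]2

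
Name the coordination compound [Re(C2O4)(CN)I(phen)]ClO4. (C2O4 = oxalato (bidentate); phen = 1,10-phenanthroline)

The 1 perchlorate counter-ion carries a total charge of -1, so each complex ion is 1+.
Ligand charges: 1×oxalato (-2 each), 1×iodo (-1 each), 1×cyano (-1 each), 1×1,10-phenanthroline (neutral); total -4. So Re + (-4) = 1+, giving Re = +5.
Ligands are named alphabetically: cyano before iodo before oxalato before phenanthroline.

cyanoiodooxalato(1,10-phenanthroline)rhenium(V) perchlorate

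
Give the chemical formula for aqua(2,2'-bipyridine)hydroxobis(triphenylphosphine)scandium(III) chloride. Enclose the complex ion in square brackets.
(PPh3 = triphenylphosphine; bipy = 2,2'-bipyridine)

[Sc(bipy)(H2O)(OH)(PPh3)2]Cl2

Ligands: 2 triphenylphosphine (PPh3, neutral), 1 aqua (H2O, neutral), 1 hydroxo (OH, -1), 1 2,2'-bipyridine (bipy, neutral). Ligand charge sum = -1.
With Sc in oxidation state +3, the complex ion is [Sc...]^2+.
Charge balance with chloride (-1) requires 1 complex ion per 2 chloride.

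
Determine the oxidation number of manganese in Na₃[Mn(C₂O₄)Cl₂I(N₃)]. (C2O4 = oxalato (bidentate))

3 sodium outside the brackets (+1 each) → the complex ion is 3−.
Ligand charges: 2×Cl = -2; 1×N3 = -1; 1×I = -1; 1×C2O4 = -2; sum -6.
Mn + (-6) = 3− ⇒ Mn is +3.

+3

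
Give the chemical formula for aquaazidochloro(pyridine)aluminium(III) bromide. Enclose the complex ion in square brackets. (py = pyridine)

[AlCl(H2O)(N3)(py)]Br

Ligands: 1 pyridine (py, neutral), 1 chloro (Cl, -1), 1 aqua (H2O, neutral), 1 azido (N3, -1). Ligand charge sum = -2.
With Al in oxidation state +3, the complex ion is [Al...]^1+.
Charge balance with bromide (-1) requires 1 complex ion per 1 bromide.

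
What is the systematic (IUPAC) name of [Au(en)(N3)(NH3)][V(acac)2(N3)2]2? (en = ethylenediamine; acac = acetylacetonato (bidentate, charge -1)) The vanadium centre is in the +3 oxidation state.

ammineazido(ethylenediamine)gold(III) bis(acetylacetonato)diazidovanadate(III)

Both ions are complex: the cation is named first with the plain metal name, the anion second with the -ate form; each ion's ligands are alphabetised independently.
V is given as +3; the anion's ligand charges sum to -4, so the complex anion is 1−.
With 2 anions per cation, the cation must be 2×1 = 2+.
Cation: ligand charges sum to -1; for the ion to be 2+, Au = +3.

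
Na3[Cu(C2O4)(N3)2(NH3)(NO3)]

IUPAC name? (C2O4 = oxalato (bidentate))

sodium amminediazidonitratooxalatocuprate(II)

The 3 sodium counter-ions carry a total charge of +3, so each complex ion is 3−.
Ligand charges: 1×oxalato (-2 each), 1×ammine (neutral), 1×nitrato (-1 each), 2×azido (-1 each); total -5. So Cu + (-5) = 3−, giving Cu = +2.
Ligands are named alphabetically: ammine before azido before nitrato before oxalato.
The complex ion is anionic, so copper takes the -ate form cuprate(II).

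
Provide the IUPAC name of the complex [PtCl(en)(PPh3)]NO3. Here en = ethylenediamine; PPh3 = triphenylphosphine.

The 1 nitrate counter-ion carries a total charge of -1, so each complex ion is 1+.
Ligand charges: 1×chloro (-1 each), 1×ethylenediamine (neutral), 1×triphenylphosphine (neutral); total -1. So Pt + (-1) = 1+, giving Pt = +2.
Ligands are named alphabetically: chloro before ethylenediamine before triphenylphosphine.

chloro(ethylenediamine)(triphenylphosphine)platinum(II) nitrate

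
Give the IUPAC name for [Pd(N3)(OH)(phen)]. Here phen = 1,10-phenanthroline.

There is no counter-ion, so the complex is neutral overall.
Ligand charges: 1×1,10-phenanthroline (neutral), 1×azido (-1 each), 1×hydroxo (-1 each); total -2. So Pd + (-2) = 0, giving Pd = +2.
Ligands are named alphabetically: azido before hydroxo before phenanthroline.

azidohydroxo(1,10-phenanthroline)palladium(II)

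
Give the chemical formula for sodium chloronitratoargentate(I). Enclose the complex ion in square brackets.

Na[AgCl(NO3)]

Ligands: 1 nitrato (NO3, -1), 1 chloro (Cl, -1). Ligand charge sum = -2.
With Ag in oxidation state +1, the complex ion is [Ag...]^1−.
Charge balance with sodium (+1) requires 1 complex ion per 1 sodium.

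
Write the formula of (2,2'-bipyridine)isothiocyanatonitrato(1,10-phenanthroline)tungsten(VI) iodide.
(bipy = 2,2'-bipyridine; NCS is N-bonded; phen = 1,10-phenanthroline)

Ligands: 1 nitrato (NO3, -1), 1 2,2'-bipyridine (bipy, neutral), 1 isothiocyanato (NCS, -1), 1 1,10-phenanthroline (phen, neutral). Ligand charge sum = -2.
With W in oxidation state +6, the complex ion is [W...]^4+.
Charge balance with iodide (-1) requires 1 complex ion per 4 iodide.

[W(bipy)(NCS)(NO3)(phen)]I4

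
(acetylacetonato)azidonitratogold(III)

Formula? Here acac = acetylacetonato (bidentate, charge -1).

[Au(acac)(N3)(NO3)]

Ligands: 1 acetylacetonato (acac, -1), 1 nitrato (NO3, -1), 1 azido (N3, -1). Ligand charge sum = -3.
With Au in oxidation state +3, the complex ion is [Au...].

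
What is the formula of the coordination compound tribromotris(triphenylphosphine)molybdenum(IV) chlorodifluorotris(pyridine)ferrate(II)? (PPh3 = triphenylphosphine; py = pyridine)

Cation [Mo…]: ligand charges -3, Mo(IV) ⇒ ion charge 1+.
Anion [Fe…]: ligand charges -3, Fe(II) ⇒ ion charge 1−.
One 1+ cation balances one 1− anion.

[MoBr3(PPh3)3][FeClF2(py)3]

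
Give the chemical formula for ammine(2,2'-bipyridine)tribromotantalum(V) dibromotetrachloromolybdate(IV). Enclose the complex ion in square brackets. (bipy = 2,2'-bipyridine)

Cation [Ta…]: ligand charges -3, Ta(V) ⇒ ion charge 2+.
Anion [Mo…]: ligand charges -6, Mo(IV) ⇒ ion charge 2−.

[Ta(bipy)Br3(NH3)][MoBr2Cl4]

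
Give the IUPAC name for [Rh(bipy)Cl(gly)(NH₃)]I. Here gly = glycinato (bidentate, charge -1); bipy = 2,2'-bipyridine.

ammine(2,2'-bipyridine)chloro(glycinato)rhodium(III) iodide

The 1 iodide counter-ion carries a total charge of -1, so each complex ion is 1+.
Ligand charges: 1×glycinato (-1 each), 1×chloro (-1 each), 1×ammine (neutral), 1×2,2'-bipyridine (neutral); total -2. So Rh + (-2) = 1+, giving Rh = +3.
Ligands are named alphabetically: ammine before bipyridine before chloro before glycinato.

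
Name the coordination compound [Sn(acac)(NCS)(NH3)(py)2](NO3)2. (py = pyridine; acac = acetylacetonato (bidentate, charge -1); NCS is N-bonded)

The 2 nitrate counter-ions carry a total charge of -2, so each complex ion is 2+.
Ligand charges: 2×pyridine (neutral), 1×acetylacetonato (-1 each), 1×ammine (neutral), 1×isothiocyanato (-1 each); total -2. So Sn + (-2) = 2+, giving Sn = +4.
Ligands are named alphabetically: acetylacetonato before ammine before isothiocyanato before pyridine.

(acetylacetonato)ammineisothiocyanatobis(pyridine)tin(IV) nitrate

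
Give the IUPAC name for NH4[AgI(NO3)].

ammonium iodonitratoargentate(I)

The 1 ammonium counter-ion carries a total charge of +1, so each complex ion is 1−.
Ligand charges: 1×iodo (-1 each), 1×nitrato (-1 each); total -2. So Ag + (-2) = 1−, giving Ag = +1.
Ligands are named alphabetically: iodo before nitrato.
The complex ion is anionic, so silver takes the -ate form argentate(I).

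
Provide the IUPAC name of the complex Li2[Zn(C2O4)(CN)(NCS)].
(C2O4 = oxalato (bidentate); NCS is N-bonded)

lithium cyanoisothiocyanatooxalatozincate(II)

The 2 lithium counter-ions carry a total charge of +2, so each complex ion is 2−.
Ligand charges: 1×oxalato (-2 each), 1×cyano (-1 each), 1×isothiocyanato (-1 each); total -4. So Zn + (-4) = 2−, giving Zn = +2.
The complex ion is anionic, so zinc takes the -ate form zincate(II).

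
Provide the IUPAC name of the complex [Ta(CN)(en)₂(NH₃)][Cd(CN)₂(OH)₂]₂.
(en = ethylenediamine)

Cadmium is always +2 in its complexes; the anion's ligand charges sum to -4, so the complex anion is 2−.
With 2 anions per cation, the cation must be 2×2 = 4+.
Cation: ligand charges sum to -1; for the ion to be 4+, Ta = +5.

amminecyanobis(ethylenediamine)tantalum(V) dicyanodihydroxocadmate(II)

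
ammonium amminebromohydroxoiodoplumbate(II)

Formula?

NH4[PbBrI(NH3)(OH)]

Ligands: 1 bromo (Br, -1), 1 iodo (I, -1), 1 hydroxo (OH, -1), 1 ammine (NH3, neutral). Ligand charge sum = -3.
Charge balance with ammonium (+1) requires 1 complex ion per 1 ammonium.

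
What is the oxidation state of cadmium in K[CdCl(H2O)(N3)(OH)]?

1 potassium outside the brackets (+1 each) → the complex ion is 1−.
Ligand charges: 1×N3 = -1; 1×H2O neutral; 1×Cl = -1; 1×OH = -1; sum -3.
Cd + (-3) = 1− ⇒ Cd is +2.

+2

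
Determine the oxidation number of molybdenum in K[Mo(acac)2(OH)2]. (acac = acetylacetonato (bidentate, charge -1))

+3

1 potassium outside the brackets (+1 each) → the complex ion is 1−.
Ligand charges: 2×acac = -2; 2×OH = -2; sum -4.
Mo + (-4) = 1− ⇒ Mo is +3.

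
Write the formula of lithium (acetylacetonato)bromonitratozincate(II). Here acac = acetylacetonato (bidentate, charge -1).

Ligands: 1 bromo (Br, -1), 1 nitrato (NO3, -1), 1 acetylacetonato (acac, -1). Ligand charge sum = -3.
With Zn in oxidation state +2, the complex ion is [Zn...]^1−.
Charge balance with lithium (+1) requires 1 complex ion per 1 lithium.

Li[Zn(acac)Br(NO3)]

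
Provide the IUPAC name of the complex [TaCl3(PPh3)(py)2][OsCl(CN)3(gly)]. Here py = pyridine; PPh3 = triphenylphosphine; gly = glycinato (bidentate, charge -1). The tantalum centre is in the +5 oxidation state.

Ta is given as +5; the cation's ligand charges sum to -3, so the complex cation is 2+.
A 1:1 salt means the anion carries the equal and opposite charge, 2−.
Anion: ligand charges sum to -5; for the ion to be 2−, Os = +3.

trichlorobis(pyridine)(triphenylphosphine)tantalum(V) chlorotricyano(glycinato)osmate(III)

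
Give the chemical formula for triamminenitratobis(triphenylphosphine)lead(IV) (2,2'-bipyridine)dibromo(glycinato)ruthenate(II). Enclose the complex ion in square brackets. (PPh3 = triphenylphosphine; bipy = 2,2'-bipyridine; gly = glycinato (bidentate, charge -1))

Cation [Pb…]: ligand charges -1, Pb(IV) ⇒ ion charge 3+.
Anion [Ru…]: ligand charges -3, Ru(II) ⇒ ion charge 1−.

[Pb(NH3)3(NO3)(PPh3)2][Ru(bipy)Br2(gly)]3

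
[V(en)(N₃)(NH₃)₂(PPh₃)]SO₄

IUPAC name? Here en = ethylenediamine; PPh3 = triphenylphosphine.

diammineazido(ethylenediamine)(triphenylphosphine)vanadium(III) sulfate

The 1 sulfate counter-ion carries a total charge of -2, so each complex ion is 2+.
Ligand charges: 1×ethylenediamine (neutral), 1×azido (-1 each), 2×ammine (neutral), 1×triphenylphosphine (neutral); total -1. So V + (-1) = 2+, giving V = +3.
Ligands are named alphabetically: ammine before azido before ethylenediamine before triphenylphosphine.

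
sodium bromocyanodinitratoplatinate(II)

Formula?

Ligands: 1 cyano (CN, -1), 2 nitrato (NO3, -1), 1 bromo (Br, -1). Ligand charge sum = -4.
With Pt in oxidation state +2, the complex ion is [Pt...]^2−.
Charge balance with sodium (+1) requires 1 complex ion per 2 sodium.

Na2[PtBr(CN)(NO3)2]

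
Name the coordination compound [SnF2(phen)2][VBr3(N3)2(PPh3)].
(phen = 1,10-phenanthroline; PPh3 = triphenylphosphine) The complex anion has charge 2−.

difluorobis(1,10-phenanthroline)tin(IV) diazidotribromo(triphenylphosphine)vanadate(III)

Both ions are complex: the cation is named first with the plain metal name, the anion second with the -ate form; each ion's ligands are alphabetised independently.
The complex anion is given as 2−; its ligand charges sum to -5, so V = +3.
A 1:1 salt means the cation carries the equal and opposite charge, 2+.
Cation: ligand charges sum to -2; for the ion to be 2+, Sn = +4.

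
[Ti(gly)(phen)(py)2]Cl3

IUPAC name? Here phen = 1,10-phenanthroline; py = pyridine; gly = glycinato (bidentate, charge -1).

(glycinato)(1,10-phenanthroline)bis(pyridine)titanium(IV) chloride

The 3 chloride counter-ions carry a total charge of -3, so each complex ion is 3+.
Ligand charges: 1×1,10-phenanthroline (neutral), 2×pyridine (neutral), 1×glycinato (-1 each); total -1. So Ti + (-1) = 3+, giving Ti = +4.
Ligands are named alphabetically: glycinato before phenanthroline before pyridine.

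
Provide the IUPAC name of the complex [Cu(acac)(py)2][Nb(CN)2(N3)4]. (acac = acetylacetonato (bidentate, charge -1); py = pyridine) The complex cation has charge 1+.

(acetylacetonato)bis(pyridine)copper(II) tetraazidodicyanoniobate(V)

Both ions are complex: the cation is named first with the plain metal name, the anion second with the -ate form; each ion's ligands are alphabetised independently.
The complex cation is given as 1+; its ligand charges sum to -1, so Cu = +2.
A 1:1 salt means the anion carries the equal and opposite charge, 1−.
Anion: ligand charges sum to -6; for the ion to be 1−, Nb = +5.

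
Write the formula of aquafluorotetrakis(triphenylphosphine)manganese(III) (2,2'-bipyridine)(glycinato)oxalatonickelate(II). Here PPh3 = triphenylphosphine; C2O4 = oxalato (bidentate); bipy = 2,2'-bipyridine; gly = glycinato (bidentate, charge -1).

[MnF(H2O)(PPh3)4][Ni(bipy)(C2O4)(gly)]2

Cation [Mn…]: ligand charges -1, Mn(III) ⇒ ion charge 2+.
Anion [Ni…]: ligand charges -3, Ni(II) ⇒ ion charge 1−.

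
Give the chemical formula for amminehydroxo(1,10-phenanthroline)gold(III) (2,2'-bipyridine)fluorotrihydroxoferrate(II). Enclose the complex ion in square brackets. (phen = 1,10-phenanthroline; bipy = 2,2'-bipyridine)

Cation [Au…]: ligand charges -1, Au(III) ⇒ ion charge 2+.
Anion [Fe…]: ligand charges -4, Fe(II) ⇒ ion charge 2−.
One 2+ cation balances one 2− anion.

[Au(NH3)(OH)(phen)][Fe(bipy)F(OH)3]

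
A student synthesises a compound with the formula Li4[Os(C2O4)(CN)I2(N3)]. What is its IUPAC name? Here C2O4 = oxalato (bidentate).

The 4 lithium counter-ions carry a total charge of +4, so each complex ion is 4−.
Ligand charges: 1×oxalato (-2 each), 1×azido (-1 each), 2×iodo (-1 each), 1×cyano (-1 each); total -6. So Os + (-6) = 4−, giving Os = +2.
Ligands are named alphabetically: azido before cyano before iodo before oxalato.
The complex ion is anionic, so osmium takes the -ate form osmate(II).

lithium azidocyanodiiodooxalatoosmate(II)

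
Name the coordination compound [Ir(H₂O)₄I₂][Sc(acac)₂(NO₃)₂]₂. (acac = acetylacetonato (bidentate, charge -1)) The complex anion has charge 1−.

tetraaquadiiodoiridium(IV) bis(acetylacetonato)dinitratoscandate(III)

The complex anion is given as 1−; its ligand charges sum to -4, so Sc = +3.
With 2 anions per cation, the cation must be 2×1 = 2+.
Cation: ligand charges sum to -2; for the ion to be 2+, Ir = +4.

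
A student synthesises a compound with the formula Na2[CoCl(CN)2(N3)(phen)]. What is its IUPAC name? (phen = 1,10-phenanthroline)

sodium azidochlorodicyano(1,10-phenanthroline)cobaltate(II)

The 2 sodium counter-ions carry a total charge of +2, so each complex ion is 2−.
Ligand charges: 2×cyano (-1 each), 1×chloro (-1 each), 1×1,10-phenanthroline (neutral), 1×azido (-1 each); total -4. So Co + (-4) = 2−, giving Co = +2.
The complex ion is anionic, so cobalt takes the -ate form cobaltate(II).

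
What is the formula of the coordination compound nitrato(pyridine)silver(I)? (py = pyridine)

[Ag(NO3)(py)]

Ligands: 1 nitrato (NO3, -1), 1 pyridine (py, neutral). Ligand charge sum = -1.
With Ag in oxidation state +1, the complex ion is [Ag...].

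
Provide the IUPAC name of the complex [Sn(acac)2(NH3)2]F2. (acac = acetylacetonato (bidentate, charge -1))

bis(acetylacetonato)diamminetin(IV) fluoride

The 2 fluoride counter-ions carry a total charge of -2, so each complex ion is 2+.
Ligand charges: 2×ammine (neutral), 2×acetylacetonato (-1 each); total -2. So Sn + (-2) = 2+, giving Sn = +4.
Ligands are named alphabetically: acetylacetonato before ammine.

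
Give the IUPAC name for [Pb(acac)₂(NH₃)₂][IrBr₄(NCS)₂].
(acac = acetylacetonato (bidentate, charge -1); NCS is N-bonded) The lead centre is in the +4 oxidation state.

bis(acetylacetonato)diamminelead(IV) tetrabromodiisothiocyanatoiridate(IV)

Pb is given as +4; the cation's ligand charges sum to -2, so the complex cation is 2+.
A 1:1 salt means the anion carries the equal and opposite charge, 2−.
Anion: ligand charges sum to -6; for the ion to be 2−, Ir = +4.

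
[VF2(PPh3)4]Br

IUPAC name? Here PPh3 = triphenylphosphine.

The 1 bromide counter-ion carries a total charge of -1, so each complex ion is 1+.
Ligand charges: 2×fluoro (-1 each), 4×triphenylphosphine (neutral); total -2. So V + (-2) = 1+, giving V = +3.
Ligands are named alphabetically: fluoro before triphenylphosphine.

difluorotetrakis(triphenylphosphine)vanadium(III) bromide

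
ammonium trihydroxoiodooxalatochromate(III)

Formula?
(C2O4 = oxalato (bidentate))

Ligands: 1 oxalato (C2O4, -2), 1 iodo (I, -1), 3 hydroxo (OH, -1). Ligand charge sum = -6.
With Cr in oxidation state +3, the complex ion is [Cr...]^3−.
Charge balance with ammonium (+1) requires 1 complex ion per 3 ammonium.

(NH4)3[Cr(C2O4)I(OH)3]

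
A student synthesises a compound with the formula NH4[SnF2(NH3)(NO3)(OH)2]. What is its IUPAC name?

ammonium amminedifluorodihydroxonitratostannate(IV)

The 1 ammonium counter-ion carries a total charge of +1, so each complex ion is 1−.
Ligand charges: 1×ammine (neutral), 2×hydroxo (-1 each), 2×fluoro (-1 each), 1×nitrato (-1 each); total -5. So Sn + (-5) = 1−, giving Sn = +4.
Ligands are named alphabetically: ammine before fluoro before hydroxo before nitrato.
The complex ion is anionic, so tin takes the -ate form stannate(IV).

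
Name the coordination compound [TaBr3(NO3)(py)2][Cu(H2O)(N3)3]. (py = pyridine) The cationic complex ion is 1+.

The complex cation is given as 1+; its ligand charges sum to -4, so Ta = +5.
A 1:1 salt means the anion carries the equal and opposite charge, 1−.
Anion: ligand charges sum to -3; for the ion to be 1−, Cu = +2.

tribromonitratobis(pyridine)tantalum(V) aquatriazidocuprate(II)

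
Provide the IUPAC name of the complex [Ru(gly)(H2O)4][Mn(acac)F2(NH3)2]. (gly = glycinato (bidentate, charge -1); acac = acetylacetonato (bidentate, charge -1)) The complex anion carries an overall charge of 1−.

The complex anion is given as 1−; its ligand charges sum to -3, so Mn = +2.
A 1:1 salt means the cation carries the equal and opposite charge, 1+.
Cation: ligand charges sum to -1; for the ion to be 1+, Ru = +2.

tetraaqua(glycinato)ruthenium(II) (acetylacetonato)diamminedifluoromanganate(II)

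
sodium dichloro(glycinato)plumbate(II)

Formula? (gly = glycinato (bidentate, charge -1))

Ligands: 1 glycinato (gly, -1), 2 chloro (Cl, -1). Ligand charge sum = -3.
With Pb in oxidation state +2, the complex ion is [Pb...]^1−.
Charge balance with sodium (+1) requires 1 complex ion per 1 sodium.

Na[PbCl2(gly)]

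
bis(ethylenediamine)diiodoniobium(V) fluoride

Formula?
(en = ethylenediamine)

Ligands: 2 iodo (I, -1), 2 ethylenediamine (en, neutral). Ligand charge sum = -2.
Charge balance with fluoride (-1) requires 1 complex ion per 3 fluoride.

[Nb(en)2I2]F3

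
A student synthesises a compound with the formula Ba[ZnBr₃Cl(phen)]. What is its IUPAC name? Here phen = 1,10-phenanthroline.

barium tribromochloro(1,10-phenanthroline)zincate(II)

The 1 barium counter-ion carries a total charge of +2, so each complex ion is 2−.
Ligand charges: 3×bromo (-1 each), 1×chloro (-1 each), 1×1,10-phenanthroline (neutral); total -4. So Zn + (-4) = 2−, giving Zn = +2.
Ligands are named alphabetically: bromo before chloro before phenanthroline.
The complex ion is anionic, so zinc takes the -ate form zincate(II).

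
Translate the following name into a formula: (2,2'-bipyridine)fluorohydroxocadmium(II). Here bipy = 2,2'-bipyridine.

Ligands: 1 hydroxo (OH, -1), 1 2,2'-bipyridine (bipy, neutral), 1 fluoro (F, -1). Ligand charge sum = -2.
With Cd in oxidation state +2, the complex ion is [Cd...].

[Cd(bipy)F(OH)]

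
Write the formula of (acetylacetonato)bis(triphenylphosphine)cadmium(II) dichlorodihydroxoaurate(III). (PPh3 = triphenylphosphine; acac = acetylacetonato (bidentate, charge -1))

[Cd(acac)(PPh3)2][AuCl2(OH)2]

Cation [Cd…]: ligand charges -1, Cd(II) ⇒ ion charge 1+.
Anion [Au…]: ligand charges -4, Au(III) ⇒ ion charge 1−.
One 1+ cation balances one 1− anion.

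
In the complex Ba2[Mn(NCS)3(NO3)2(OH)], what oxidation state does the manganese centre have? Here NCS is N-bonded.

2 barium outside the brackets (+2 each) → the complex ion is 4−.
Ligand charges: 2×NO3 = -2; 1×OH = -1; 3×NCS = -3; sum -6.
Mn + (-6) = 4− ⇒ Mn is +2.

+2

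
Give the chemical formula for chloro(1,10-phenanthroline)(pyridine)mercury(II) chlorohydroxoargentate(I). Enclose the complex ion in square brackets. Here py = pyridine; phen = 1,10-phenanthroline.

[HgCl(phen)(py)][AgCl(OH)]

Cation [Hg…]: ligand charges -1, Hg(II) ⇒ ion charge 1+.
Anion [Ag…]: ligand charges -2, Ag(I) ⇒ ion charge 1−.
One 1+ cation balances one 1− anion.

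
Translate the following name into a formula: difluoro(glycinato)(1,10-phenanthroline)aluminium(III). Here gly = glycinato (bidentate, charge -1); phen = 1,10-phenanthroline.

[AlF2(gly)(phen)]

Ligands: 2 fluoro (F, -1), 1 glycinato (gly, -1), 1 1,10-phenanthroline (phen, neutral). Ligand charge sum = -3.
With Al in oxidation state +3, the complex ion is [Al...].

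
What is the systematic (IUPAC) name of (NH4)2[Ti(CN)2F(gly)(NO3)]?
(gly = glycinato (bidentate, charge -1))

The 2 ammonium counter-ions carry a total charge of +2, so each complex ion is 2−.
Ligand charges: 1×glycinato (-1 each), 1×fluoro (-1 each), 1×nitrato (-1 each), 2×cyano (-1 each); total -5. So Ti + (-5) = 2−, giving Ti = +3.
Ligands are named alphabetically: cyano before fluoro before glycinato before nitrato.
The complex ion is anionic, so titanium takes the -ate form titanate(III).

ammonium dicyanofluoro(glycinato)nitratotitanate(III)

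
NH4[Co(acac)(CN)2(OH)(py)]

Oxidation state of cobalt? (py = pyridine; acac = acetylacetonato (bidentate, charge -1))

1 ammonium outside the brackets (+1 each) → the complex ion is 1−.
Ligand charges: 1×py neutral; 1×acac = -1; 1×OH = -1; 2×CN = -2; sum -4.
Co + (-4) = 1− ⇒ Co is +3.

+3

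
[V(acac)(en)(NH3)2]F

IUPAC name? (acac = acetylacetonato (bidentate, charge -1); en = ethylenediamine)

The 1 fluoride counter-ion carries a total charge of -1, so each complex ion is 1+.
Ligand charges: 1×acetylacetonato (-1 each), 1×ethylenediamine (neutral), 2×ammine (neutral); total -1. So V + (-1) = 1+, giving V = +2.
Ligands are named alphabetically: acetylacetonato before ammine before ethylenediamine.

(acetylacetonato)diammine(ethylenediamine)vanadium(II) fluoride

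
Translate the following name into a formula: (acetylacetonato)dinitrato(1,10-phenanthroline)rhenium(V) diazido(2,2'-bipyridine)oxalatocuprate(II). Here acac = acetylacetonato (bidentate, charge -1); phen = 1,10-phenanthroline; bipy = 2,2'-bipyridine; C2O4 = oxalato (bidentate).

[Re(acac)(NO3)2(phen)][Cu(bipy)(C2O4)(N3)2]

Cation [Re…]: ligand charges -3, Re(V) ⇒ ion charge 2+.
Anion [Cu…]: ligand charges -4, Cu(II) ⇒ ion charge 2−.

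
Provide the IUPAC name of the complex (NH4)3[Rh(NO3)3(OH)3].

The 3 ammonium counter-ions carry a total charge of +3, so each complex ion is 3−.
Ligand charges: 3×hydroxo (-1 each), 3×nitrato (-1 each); total -6. So Rh + (-6) = 3−, giving Rh = +3.
Ligands are named alphabetically: hydroxo before nitrato.
The complex ion is anionic, so rhodium takes the -ate form rhodate(III).

ammonium trihydroxotrinitratorhodate(III)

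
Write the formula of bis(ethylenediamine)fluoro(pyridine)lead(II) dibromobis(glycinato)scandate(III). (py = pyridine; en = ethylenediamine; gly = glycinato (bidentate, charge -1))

[Pb(en)2F(py)][ScBr2(gly)2]

Cation [Pb…]: ligand charges -1, Pb(II) ⇒ ion charge 1+.
Anion [Sc…]: ligand charges -4, Sc(III) ⇒ ion charge 1−.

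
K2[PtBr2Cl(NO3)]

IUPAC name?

The 2 potassium counter-ions carry a total charge of +2, so each complex ion is 2−.
Ligand charges: 2×bromo (-1 each), 1×nitrato (-1 each), 1×chloro (-1 each); total -4. So Pt + (-4) = 2−, giving Pt = +2.
The complex ion is anionic, so platinum takes the -ate form platinate(II).

potassium dibromochloronitratoplatinate(II)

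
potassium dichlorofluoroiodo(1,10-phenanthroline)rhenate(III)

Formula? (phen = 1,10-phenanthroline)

K[ReCl2FI(phen)]

Ligands: 1 1,10-phenanthroline (phen, neutral), 1 fluoro (F, -1), 2 chloro (Cl, -1), 1 iodo (I, -1). Ligand charge sum = -4.
Charge balance with potassium (+1) requires 1 complex ion per 1 potassium.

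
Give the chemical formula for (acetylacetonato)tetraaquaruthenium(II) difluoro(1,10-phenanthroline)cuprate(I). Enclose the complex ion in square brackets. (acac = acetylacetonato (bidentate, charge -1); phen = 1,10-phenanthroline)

[Ru(acac)(H2O)4][CuF2(phen)]

Cation [Ru…]: ligand charges -1, Ru(II) ⇒ ion charge 1+.
Anion [Cu…]: ligand charges -2, Cu(I) ⇒ ion charge 1−.
One 1+ cation balances one 1− anion.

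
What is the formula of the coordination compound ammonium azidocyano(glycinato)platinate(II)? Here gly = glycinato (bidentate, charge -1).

Ligands: 1 cyano (CN, -1), 1 azido (N3, -1), 1 glycinato (gly, -1). Ligand charge sum = -3.
With Pt in oxidation state +2, the complex ion is [Pt...]^1−.
Charge balance with ammonium (+1) requires 1 complex ion per 1 ammonium.

NH4[Pt(CN)(gly)(N3)]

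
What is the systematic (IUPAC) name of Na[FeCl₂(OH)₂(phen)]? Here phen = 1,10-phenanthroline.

The 1 sodium counter-ion carries a total charge of +1, so each complex ion is 1−.
Ligand charges: 2×hydroxo (-1 each), 1×1,10-phenanthroline (neutral), 2×chloro (-1 each); total -4. So Fe + (-4) = 1−, giving Fe = +3.
The complex ion is anionic, so iron takes the -ate form ferrate(III).

sodium dichlorodihydroxo(1,10-phenanthroline)ferrate(III)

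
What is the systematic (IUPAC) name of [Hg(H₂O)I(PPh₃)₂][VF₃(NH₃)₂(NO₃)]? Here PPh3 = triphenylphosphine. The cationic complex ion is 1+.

aquaiodobis(triphenylphosphine)mercury(II) diamminetrifluoronitratovanadate(III)

Both ions are complex: the cation is named first with the plain metal name, the anion second with the -ate form; each ion's ligands are alphabetised independently.
The complex cation is given as 1+; its ligand charges sum to -1, so Hg = +2.
A 1:1 salt means the anion carries the equal and opposite charge, 1−.
Anion: ligand charges sum to -4; for the ion to be 1−, V = +3.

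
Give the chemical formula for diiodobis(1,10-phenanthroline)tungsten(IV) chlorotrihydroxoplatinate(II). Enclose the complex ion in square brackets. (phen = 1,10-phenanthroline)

[WI2(phen)2][PtCl(OH)3]

Cation [W…]: ligand charges -2, W(IV) ⇒ ion charge 2+.
Anion [Pt…]: ligand charges -4, Pt(II) ⇒ ion charge 2−.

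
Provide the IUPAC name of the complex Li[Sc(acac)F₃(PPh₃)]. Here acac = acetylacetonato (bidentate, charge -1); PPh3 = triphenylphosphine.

The 1 lithium counter-ion carries a total charge of +1, so each complex ion is 1−.
Ligand charges: 1×acetylacetonato (-1 each), 3×fluoro (-1 each), 1×triphenylphosphine (neutral); total -4. So Sc + (-4) = 1−, giving Sc = +3.
Ligands are named alphabetically: acetylacetonato before fluoro before triphenylphosphine.
The complex ion is anionic, so scandium takes the -ate form scandate(III).

lithium (acetylacetonato)trifluoro(triphenylphosphine)scandate(III)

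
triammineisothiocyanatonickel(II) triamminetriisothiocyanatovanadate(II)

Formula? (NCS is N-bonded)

[Ni(NCS)(NH3)3][V(NCS)3(NH3)3]

Cation [Ni…]: ligand charges -1, Ni(II) ⇒ ion charge 1+.
Anion [V…]: ligand charges -3, V(II) ⇒ ion charge 1−.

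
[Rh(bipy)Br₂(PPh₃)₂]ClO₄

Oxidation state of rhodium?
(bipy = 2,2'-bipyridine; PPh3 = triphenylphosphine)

+3

1 perchlorate outside the brackets (-1 each) → the complex ion is 1+.
Ligand charges: 2×Br = -2; 1×bipy neutral; 2×PPh3 neutral; sum -2.
Rh + (-2) = 1+ ⇒ Rh is +3.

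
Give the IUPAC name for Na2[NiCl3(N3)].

sodium azidotrichloronickelate(II)

The 2 sodium counter-ions carry a total charge of +2, so each complex ion is 2−.
Ligand charges: 3×chloro (-1 each), 1×azido (-1 each); total -4. So Ni + (-4) = 2−, giving Ni = +2.
Ligands are named alphabetically: azido before chloro.
The complex ion is anionic, so nickel takes the -ate form nickelate(II).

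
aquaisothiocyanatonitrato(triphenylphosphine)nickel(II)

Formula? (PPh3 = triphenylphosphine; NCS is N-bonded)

Ligands: 1 triphenylphosphine (PPh3, neutral), 1 nitrato (NO3, -1), 1 aqua (H2O, neutral), 1 isothiocyanato (NCS, -1). Ligand charge sum = -2.
With Ni in oxidation state +2, the complex ion is [Ni...].

[Ni(H2O)(NCS)(NO3)(PPh3)]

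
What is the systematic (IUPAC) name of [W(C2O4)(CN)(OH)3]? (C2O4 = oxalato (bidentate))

cyanotrihydroxooxalatotungsten(VI)

There is no counter-ion, so the complex is neutral overall.
Ligand charges: 3×hydroxo (-1 each), 1×oxalato (-2 each), 1×cyano (-1 each); total -6. So W + (-6) = 0, giving W = +6.
Ligands are named alphabetically: cyano before hydroxo before oxalato.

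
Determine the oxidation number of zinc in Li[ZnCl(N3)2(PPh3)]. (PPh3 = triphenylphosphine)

+2

1 lithium outside the brackets (+1 each) → the complex ion is 1−.
Ligand charges: 1×Cl = -1; 2×N3 = -2; 1×PPh3 neutral; sum -3.
Zn + (-3) = 1− ⇒ Zn is +2.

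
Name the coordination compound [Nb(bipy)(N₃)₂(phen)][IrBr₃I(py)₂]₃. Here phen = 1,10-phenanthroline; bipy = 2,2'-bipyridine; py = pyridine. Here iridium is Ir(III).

Ir is given as +3; the anion's ligand charges sum to -4, so the complex anion is 1−.
With 3 anions per cation, the cation must be 3×1 = 3+.
Cation: ligand charges sum to -2; for the ion to be 3+, Nb = +5.

diazido(2,2'-bipyridine)(1,10-phenanthroline)niobium(V) tribromoiodobis(pyridine)iridate(III)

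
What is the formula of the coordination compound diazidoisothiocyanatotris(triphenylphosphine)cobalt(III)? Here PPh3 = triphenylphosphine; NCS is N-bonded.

Ligands: 3 triphenylphosphine (PPh3, neutral), 2 azido (N3, -1), 1 isothiocyanato (NCS, -1). Ligand charge sum = -3.
With Co in oxidation state +3, the complex ion is [Co...].

[Co(N3)2(NCS)(PPh3)3]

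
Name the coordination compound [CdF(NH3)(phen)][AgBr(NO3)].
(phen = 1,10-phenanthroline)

amminefluoro(1,10-phenanthroline)cadmium(II) bromonitratoargentate(I)

Both ions are complex: the cation is named first with the plain metal name, the anion second with the -ate form; each ion's ligands are alphabetised independently.
Cadmium is always +2 in its complexes; the cation's ligand charges sum to -1, so the complex cation is 1+.
A 1:1 salt means the anion carries the equal and opposite charge, 1−.
Anion: ligand charges sum to -2; for the ion to be 1−, Ag = +1.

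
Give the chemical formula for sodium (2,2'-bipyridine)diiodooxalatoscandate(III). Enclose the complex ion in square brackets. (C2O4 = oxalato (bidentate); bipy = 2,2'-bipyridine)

Na[Sc(bipy)(C2O4)I2]

Ligands: 1 oxalato (C2O4, -2), 1 2,2'-bipyridine (bipy, neutral), 2 iodo (I, -1). Ligand charge sum = -4.
Charge balance with sodium (+1) requires 1 complex ion per 1 sodium.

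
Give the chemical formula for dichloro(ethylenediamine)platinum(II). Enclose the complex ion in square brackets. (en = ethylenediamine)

[PtCl2(en)]

Ligands: 1 ethylenediamine (en, neutral), 2 chloro (Cl, -1). Ligand charge sum = -2.
With Pt in oxidation state +2, the complex ion is [Pt...].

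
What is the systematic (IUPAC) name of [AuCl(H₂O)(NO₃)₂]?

aquachlorodinitratogold(III)

There is no counter-ion, so the complex is neutral overall.
Ligand charges: 1×chloro (-1 each), 1×aqua (neutral), 2×nitrato (-1 each); total -3. So Au + (-3) = 0, giving Au = +3.
Ligands are named alphabetically: aqua before chloro before nitrato.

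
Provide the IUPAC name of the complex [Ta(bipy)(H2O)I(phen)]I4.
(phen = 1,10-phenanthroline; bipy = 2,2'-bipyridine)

aqua(2,2'-bipyridine)iodo(1,10-phenanthroline)tantalum(V) iodide

The 4 iodide counter-ions carry a total charge of -4, so each complex ion is 4+.
Ligand charges: 1×aqua (neutral), 1×iodo (-1 each), 1×1,10-phenanthroline (neutral), 1×2,2'-bipyridine (neutral); total -1. So Ta + (-1) = 4+, giving Ta = +5.
Ligands are named alphabetically: aqua before bipyridine before iodo before phenanthroline.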